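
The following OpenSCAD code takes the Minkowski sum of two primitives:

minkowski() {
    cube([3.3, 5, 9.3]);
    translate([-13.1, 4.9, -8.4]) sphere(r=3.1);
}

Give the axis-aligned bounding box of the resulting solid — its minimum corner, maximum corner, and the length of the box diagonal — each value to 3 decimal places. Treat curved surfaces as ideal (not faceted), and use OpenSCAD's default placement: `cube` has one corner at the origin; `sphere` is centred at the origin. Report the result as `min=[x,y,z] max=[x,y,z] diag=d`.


A = translate([-13.1, 4.9, -8.4]) sphere(r=3.1) → bbox [-16.2,1.8,-11.5] .. [-10,8,-5.3]
B = cube([3.3, 5, 9.3]) → bbox [0,0,0] .. [3.3,5,9.3]
lo = A.lo+B.lo = [-16.2+0, 1.8+0, -11.5+0] = [-16.200,1.800,-11.500]
hi = A.hi+B.hi = [-10+3.3, 8+5, -5.3+9.3] = [-6.700,13.000,4.000]
diag = √(9.5²+11.2²+15.5²) = √455.94 = 21.353

min=[-16.200,1.800,-11.500] max=[-6.700,13.000,4.000] diag=21.353


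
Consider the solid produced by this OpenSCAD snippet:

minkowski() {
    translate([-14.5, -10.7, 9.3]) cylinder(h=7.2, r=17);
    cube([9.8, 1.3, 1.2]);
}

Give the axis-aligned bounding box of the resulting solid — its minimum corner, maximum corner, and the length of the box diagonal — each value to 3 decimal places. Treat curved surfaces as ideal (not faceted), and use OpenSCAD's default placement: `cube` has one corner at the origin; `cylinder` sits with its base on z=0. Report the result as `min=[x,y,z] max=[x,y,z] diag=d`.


A = translate([-14.5, -10.7, 9.3]) cylinder(h=7.2, r=17) → bbox [-31.5,-27.7,9.3] .. [2.5,6.3,16.5]
B = cube([9.8, 1.3, 1.2]) → bbox [0,0,0] .. [9.8,1.3,1.2]
lo = A.lo+B.lo = [-31.5+0, -27.7+0, 9.3+0] = [-31.500,-27.700,9.300]
hi = A.hi+B.hi = [2.5+9.8, 6.3+1.3, 16.5+1.2] = [12.300,7.600,17.700]
diag = √(43.8²+35.3²+8.4²) = √3235.09 = 56.878

min=[-31.500,-27.700,9.300] max=[12.300,7.600,17.700] diag=56.878


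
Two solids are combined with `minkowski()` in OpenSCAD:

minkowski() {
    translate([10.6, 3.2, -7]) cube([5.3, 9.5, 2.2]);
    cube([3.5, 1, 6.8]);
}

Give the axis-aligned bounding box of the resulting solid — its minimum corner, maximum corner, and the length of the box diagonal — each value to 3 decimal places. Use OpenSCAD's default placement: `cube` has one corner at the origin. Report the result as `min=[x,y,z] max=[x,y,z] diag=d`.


min=[10.600,3.200,-7.000] max=[19.400,13.700,2.000] diag=16.392

A = translate([10.6, 3.2, -7]) cube([5.3, 9.5, 2.2]) → bbox [10.6,3.2,-7] .. [15.9,12.7,-4.8]
B = cube([3.5, 1, 6.8]) → bbox [0,0,0] .. [3.5,1,6.8]
lo = A.lo+B.lo = [10.6+0, 3.2+0, -7+0] = [10.600,3.200,-7.000]
hi = A.hi+B.hi = [15.9+3.5, 12.7+1, -4.8+6.8] = [19.400,13.700,2.000]
diag = √(8.8²+10.5²+9²) = √268.69 = 16.392


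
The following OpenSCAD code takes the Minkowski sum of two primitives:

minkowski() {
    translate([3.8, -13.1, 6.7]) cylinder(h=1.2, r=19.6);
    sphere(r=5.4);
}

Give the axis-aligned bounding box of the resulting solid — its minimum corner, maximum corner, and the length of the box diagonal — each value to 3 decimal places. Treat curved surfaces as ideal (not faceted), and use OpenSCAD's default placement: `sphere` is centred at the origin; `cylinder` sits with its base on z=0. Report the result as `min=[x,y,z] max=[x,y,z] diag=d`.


A = translate([3.8, -13.1, 6.7]) cylinder(h=1.2, r=19.6) → bbox [-15.8,-32.7,6.7] .. [23.4,6.5,7.9]
B = sphere(r=5.4) → bbox [-5.4,-5.4,-5.4] .. [5.4,5.4,5.4]
lo = A.lo+B.lo = [-15.8-5.4, -32.7-5.4, 6.7-5.4] = [-21.200,-38.100,1.300]
hi = A.hi+B.hi = [23.4+5.4, 6.5+5.4, 7.9+5.4] = [28.800,11.900,13.300]
diag = √(50²+50²+12²) = √5144 = 71.722

min=[-21.200,-38.100,1.300] max=[28.800,11.900,13.300] diag=71.722


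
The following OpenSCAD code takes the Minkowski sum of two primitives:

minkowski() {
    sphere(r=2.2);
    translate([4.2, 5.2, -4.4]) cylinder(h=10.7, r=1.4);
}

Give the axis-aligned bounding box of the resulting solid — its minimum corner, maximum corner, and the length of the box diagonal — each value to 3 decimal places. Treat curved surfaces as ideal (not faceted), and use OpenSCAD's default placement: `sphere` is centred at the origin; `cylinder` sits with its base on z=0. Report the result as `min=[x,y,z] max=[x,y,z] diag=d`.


A = translate([4.2, 5.2, -4.4]) cylinder(h=10.7, r=1.4) → bbox [2.8,3.8,-4.4] .. [5.6,6.6,6.3]
B = sphere(r=2.2) → bbox [-2.2,-2.2,-2.2] .. [2.2,2.2,2.2]
lo = A.lo+B.lo = [2.8-2.2, 3.8-2.2, -4.4-2.2] = [0.600,1.600,-6.600]
hi = A.hi+B.hi = [5.6+2.2, 6.6+2.2, 6.3+2.2] = [7.800,8.800,8.500]
diag = √(7.2²+7.2²+15.1²) = √331.69 = 18.212

min=[0.600,1.600,-6.600] max=[7.800,8.800,8.500] diag=18.212


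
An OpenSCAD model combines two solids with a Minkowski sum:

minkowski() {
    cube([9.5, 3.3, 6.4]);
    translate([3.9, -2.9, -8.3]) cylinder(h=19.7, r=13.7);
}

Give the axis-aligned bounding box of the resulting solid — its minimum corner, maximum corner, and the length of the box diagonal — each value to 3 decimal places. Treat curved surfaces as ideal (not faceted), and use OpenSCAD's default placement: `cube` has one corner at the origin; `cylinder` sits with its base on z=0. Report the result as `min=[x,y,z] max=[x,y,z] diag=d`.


min=[-9.800,-16.600,-8.300] max=[27.100,14.100,17.800] diag=54.638

A = translate([3.9, -2.9, -8.3]) cylinder(h=19.7, r=13.7) → bbox [-9.8,-16.6,-8.3] .. [17.6,10.8,11.4]
B = cube([9.5, 3.3, 6.4]) → bbox [0,0,0] .. [9.5,3.3,6.4]
lo = A.lo+B.lo = [-9.8+0, -16.6+0, -8.3+0] = [-9.800,-16.600,-8.300]
hi = A.hi+B.hi = [17.6+9.5, 10.8+3.3, 11.4+6.4] = [27.100,14.100,17.800]
diag = √(36.9²+30.7²+26.1²) = √2985.31 = 54.638


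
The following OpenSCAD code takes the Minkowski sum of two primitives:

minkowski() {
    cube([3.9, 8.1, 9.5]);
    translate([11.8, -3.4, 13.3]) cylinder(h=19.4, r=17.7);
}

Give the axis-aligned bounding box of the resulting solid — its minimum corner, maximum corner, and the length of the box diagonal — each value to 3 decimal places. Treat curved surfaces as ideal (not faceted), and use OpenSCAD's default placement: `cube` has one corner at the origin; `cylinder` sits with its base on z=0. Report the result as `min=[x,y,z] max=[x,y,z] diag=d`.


min=[-5.900,-21.100,13.300] max=[33.400,22.400,42.200] diag=65.360

A = translate([11.8, -3.4, 13.3]) cylinder(h=19.4, r=17.7) → bbox [-5.9,-21.1,13.3] .. [29.5,14.3,32.7]
B = cube([3.9, 8.1, 9.5]) → bbox [0,0,0] .. [3.9,8.1,9.5]
lo = A.lo+B.lo = [-5.9+0, -21.1+0, 13.3+0] = [-5.900,-21.100,13.300]
hi = A.hi+B.hi = [29.5+3.9, 14.3+8.1, 32.7+9.5] = [33.400,22.400,42.200]
diag = √(39.3²+43.5²+28.9²) = √4271.95 = 65.360


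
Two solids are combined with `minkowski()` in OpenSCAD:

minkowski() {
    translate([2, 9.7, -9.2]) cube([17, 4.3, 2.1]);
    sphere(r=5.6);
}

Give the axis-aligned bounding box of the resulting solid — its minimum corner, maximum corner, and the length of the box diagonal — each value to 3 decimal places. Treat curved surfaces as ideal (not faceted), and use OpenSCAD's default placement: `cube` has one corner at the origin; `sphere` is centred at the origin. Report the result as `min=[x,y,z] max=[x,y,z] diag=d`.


A = translate([2, 9.7, -9.2]) cube([17, 4.3, 2.1]) → bbox [2,9.7,-9.2] .. [19,14,-7.1]
B = sphere(r=5.6) → bbox [-5.6,-5.6,-5.6] .. [5.6,5.6,5.6]
lo = A.lo+B.lo = [2-5.6, 9.7-5.6, -9.2-5.6] = [-3.600,4.100,-14.800]
hi = A.hi+B.hi = [19+5.6, 14+5.6, -7.1+5.6] = [24.600,19.600,-1.500]
diag = √(28.2²+15.5²+13.3²) = √1212.38 = 34.819

min=[-3.600,4.100,-14.800] max=[24.600,19.600,-1.500] diag=34.819


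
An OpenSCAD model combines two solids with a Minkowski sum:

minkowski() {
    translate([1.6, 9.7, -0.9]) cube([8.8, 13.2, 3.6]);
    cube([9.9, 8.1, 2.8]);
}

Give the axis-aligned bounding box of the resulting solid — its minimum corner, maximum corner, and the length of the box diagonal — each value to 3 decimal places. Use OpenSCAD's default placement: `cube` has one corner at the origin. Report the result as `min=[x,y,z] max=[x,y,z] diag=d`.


A = translate([1.6, 9.7, -0.9]) cube([8.8, 13.2, 3.6]) → bbox [1.6,9.7,-0.9] .. [10.4,22.9,2.7]
B = cube([9.9, 8.1, 2.8]) → bbox [0,0,0] .. [9.9,8.1,2.8]
lo = A.lo+B.lo = [1.6+0, 9.7+0, -0.9+0] = [1.600,9.700,-0.900]
hi = A.hi+B.hi = [10.4+9.9, 22.9+8.1, 2.7+2.8] = [20.300,31.000,5.500]
diag = √(18.7²+21.3²+6.4²) = √844.34 = 29.058

min=[1.600,9.700,-0.900] max=[20.300,31.000,5.500] diag=29.058


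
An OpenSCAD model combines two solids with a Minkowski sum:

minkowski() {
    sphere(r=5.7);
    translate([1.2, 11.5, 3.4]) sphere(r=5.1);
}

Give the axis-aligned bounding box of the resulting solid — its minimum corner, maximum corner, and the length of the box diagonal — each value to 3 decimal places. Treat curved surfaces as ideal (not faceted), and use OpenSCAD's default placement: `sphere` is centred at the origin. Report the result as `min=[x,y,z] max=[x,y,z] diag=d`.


A = translate([1.2, 11.5, 3.4]) sphere(r=5.1) → bbox [-3.9,6.4,-1.7] .. [6.3,16.6,8.5]
B = sphere(r=5.7) → bbox [-5.7,-5.7,-5.7] .. [5.7,5.7,5.7]
lo = A.lo+B.lo = [-3.9-5.7, 6.4-5.7, -1.7-5.7] = [-9.600,0.700,-7.400]
hi = A.hi+B.hi = [6.3+5.7, 16.6+5.7, 8.5+5.7] = [12.000,22.300,14.200]
diag = √(21.6²+21.6²+21.6²) = √1399.68 = 37.412

min=[-9.600,0.700,-7.400] max=[12.000,22.300,14.200] diag=37.412


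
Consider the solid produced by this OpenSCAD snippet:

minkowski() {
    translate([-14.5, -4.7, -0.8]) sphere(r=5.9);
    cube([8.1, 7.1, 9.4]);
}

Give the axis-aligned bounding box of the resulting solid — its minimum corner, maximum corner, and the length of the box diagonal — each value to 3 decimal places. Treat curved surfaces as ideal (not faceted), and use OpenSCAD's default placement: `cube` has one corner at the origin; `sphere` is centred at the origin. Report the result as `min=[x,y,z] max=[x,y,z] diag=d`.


A = translate([-14.5, -4.7, -0.8]) sphere(r=5.9) → bbox [-20.4,-10.6,-6.7] .. [-8.6,1.2,5.1]
B = cube([8.1, 7.1, 9.4]) → bbox [0,0,0] .. [8.1,7.1,9.4]
lo = A.lo+B.lo = [-20.4+0, -10.6+0, -6.7+0] = [-20.400,-10.600,-6.700]
hi = A.hi+B.hi = [-8.6+8.1, 1.2+7.1, 5.1+9.4] = [-0.500,8.300,14.500]
diag = √(19.9²+18.9²+21.2²) = √1202.66 = 34.679

min=[-20.400,-10.600,-6.700] max=[-0.500,8.300,14.500] diag=34.679


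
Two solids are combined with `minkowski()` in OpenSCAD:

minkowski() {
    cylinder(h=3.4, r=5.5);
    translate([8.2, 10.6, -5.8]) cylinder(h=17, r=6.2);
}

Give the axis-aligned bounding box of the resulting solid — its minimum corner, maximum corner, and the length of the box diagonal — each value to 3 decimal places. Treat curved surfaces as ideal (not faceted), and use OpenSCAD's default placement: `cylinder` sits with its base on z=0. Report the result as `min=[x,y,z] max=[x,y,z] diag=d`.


A = translate([8.2, 10.6, -5.8]) cylinder(h=17, r=6.2) → bbox [2,4.4,-5.8] .. [14.4,16.8,11.2]
B = cylinder(h=3.4, r=5.5) → bbox [-5.5,-5.5,0] .. [5.5,5.5,3.4]
lo = A.lo+B.lo = [2-5.5, 4.4-5.5, -5.8+0] = [-3.500,-1.100,-5.800]
hi = A.hi+B.hi = [14.4+5.5, 16.8+5.5, 11.2+3.4] = [19.900,22.300,14.600]
diag = √(23.4²+23.4²+20.4²) = √1511.28 = 38.875

min=[-3.500,-1.100,-5.800] max=[19.900,22.300,14.600] diag=38.875


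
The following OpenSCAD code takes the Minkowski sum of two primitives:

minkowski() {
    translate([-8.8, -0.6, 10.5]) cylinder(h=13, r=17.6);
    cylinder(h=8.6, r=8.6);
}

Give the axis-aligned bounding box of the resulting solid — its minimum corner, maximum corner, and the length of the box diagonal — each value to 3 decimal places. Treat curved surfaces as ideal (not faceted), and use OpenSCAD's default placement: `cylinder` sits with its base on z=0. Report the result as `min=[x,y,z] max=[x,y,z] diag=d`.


min=[-35.000,-26.800,10.500] max=[17.400,25.600,32.100] diag=77.189

A = translate([-8.8, -0.6, 10.5]) cylinder(h=13, r=17.6) → bbox [-26.4,-18.2,10.5] .. [8.8,17,23.5]
B = cylinder(h=8.6, r=8.6) → bbox [-8.6,-8.6,0] .. [8.6,8.6,8.6]
lo = A.lo+B.lo = [-26.4-8.6, -18.2-8.6, 10.5+0] = [-35.000,-26.800,10.500]
hi = A.hi+B.hi = [8.8+8.6, 17+8.6, 23.5+8.6] = [17.400,25.600,32.100]
diag = √(52.4²+52.4²+21.6²) = √5958.08 = 77.189


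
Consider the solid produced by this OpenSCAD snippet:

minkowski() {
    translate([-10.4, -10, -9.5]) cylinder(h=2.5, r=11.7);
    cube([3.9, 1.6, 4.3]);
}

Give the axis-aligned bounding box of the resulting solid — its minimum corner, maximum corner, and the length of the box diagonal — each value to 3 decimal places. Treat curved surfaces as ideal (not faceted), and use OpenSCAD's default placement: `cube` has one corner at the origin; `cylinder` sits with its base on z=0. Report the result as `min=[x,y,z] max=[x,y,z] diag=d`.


min=[-22.100,-21.700,-9.500] max=[5.200,3.300,-2.700] diag=37.637

A = translate([-10.4, -10, -9.5]) cylinder(h=2.5, r=11.7) → bbox [-22.1,-21.7,-9.5] .. [1.3,1.7,-7]
B = cube([3.9, 1.6, 4.3]) → bbox [0,0,0] .. [3.9,1.6,4.3]
lo = A.lo+B.lo = [-22.1+0, -21.7+0, -9.5+0] = [-22.100,-21.700,-9.500]
hi = A.hi+B.hi = [1.3+3.9, 1.7+1.6, -7+4.3] = [5.200,3.300,-2.700]
diag = √(27.3²+25²+6.8²) = √1416.53 = 37.637


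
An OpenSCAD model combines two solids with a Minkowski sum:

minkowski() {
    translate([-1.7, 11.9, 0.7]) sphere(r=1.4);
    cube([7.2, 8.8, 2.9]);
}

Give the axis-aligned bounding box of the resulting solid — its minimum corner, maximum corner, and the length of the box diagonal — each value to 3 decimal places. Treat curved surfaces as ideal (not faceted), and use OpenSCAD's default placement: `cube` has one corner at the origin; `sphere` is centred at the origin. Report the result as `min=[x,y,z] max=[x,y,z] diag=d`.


A = translate([-1.7, 11.9, 0.7]) sphere(r=1.4) → bbox [-3.1,10.5,-0.7] .. [-0.3,13.3,2.1]
B = cube([7.2, 8.8, 2.9]) → bbox [0,0,0] .. [7.2,8.8,2.9]
lo = A.lo+B.lo = [-3.1+0, 10.5+0, -0.7+0] = [-3.100,10.500,-0.700]
hi = A.hi+B.hi = [-0.3+7.2, 13.3+8.8, 2.1+2.9] = [6.900,22.100,5.000]
diag = √(10²+11.6²+5.7²) = √267.05 = 16.342

min=[-3.100,10.500,-0.700] max=[6.900,22.100,5.000] diag=16.342


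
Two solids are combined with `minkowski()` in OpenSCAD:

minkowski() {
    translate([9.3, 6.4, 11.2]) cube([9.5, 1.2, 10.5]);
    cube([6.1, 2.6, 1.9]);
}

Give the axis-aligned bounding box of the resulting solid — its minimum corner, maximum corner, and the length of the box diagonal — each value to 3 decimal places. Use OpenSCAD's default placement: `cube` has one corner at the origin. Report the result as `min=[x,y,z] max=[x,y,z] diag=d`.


A = translate([9.3, 6.4, 11.2]) cube([9.5, 1.2, 10.5]) → bbox [9.3,6.4,11.2] .. [18.8,7.6,21.7]
B = cube([6.1, 2.6, 1.9]) → bbox [0,0,0] .. [6.1,2.6,1.9]
lo = A.lo+B.lo = [9.3+0, 6.4+0, 11.2+0] = [9.300,6.400,11.200]
hi = A.hi+B.hi = [18.8+6.1, 7.6+2.6, 21.7+1.9] = [24.900,10.200,23.600]
diag = √(15.6²+3.8²+12.4²) = √411.56 = 20.287

min=[9.300,6.400,11.200] max=[24.900,10.200,23.600] diag=20.287


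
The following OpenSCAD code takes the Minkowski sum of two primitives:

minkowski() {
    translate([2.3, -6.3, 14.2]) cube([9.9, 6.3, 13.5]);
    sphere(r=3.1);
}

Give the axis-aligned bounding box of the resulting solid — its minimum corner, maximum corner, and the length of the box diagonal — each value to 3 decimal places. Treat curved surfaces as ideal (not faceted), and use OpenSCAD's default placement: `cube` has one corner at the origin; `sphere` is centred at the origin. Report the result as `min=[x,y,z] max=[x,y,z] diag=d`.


min=[-0.800,-9.400,11.100] max=[15.300,3.100,30.800] diag=28.347

A = translate([2.3, -6.3, 14.2]) cube([9.9, 6.3, 13.5]) → bbox [2.3,-6.3,14.2] .. [12.2,0,27.7]
B = sphere(r=3.1) → bbox [-3.1,-3.1,-3.1] .. [3.1,3.1,3.1]
lo = A.lo+B.lo = [2.3-3.1, -6.3-3.1, 14.2-3.1] = [-0.800,-9.400,11.100]
hi = A.hi+B.hi = [12.2+3.1, 0+3.1, 27.7+3.1] = [15.300,3.100,30.800]
diag = √(16.1²+12.5²+19.7²) = √803.55 = 28.347


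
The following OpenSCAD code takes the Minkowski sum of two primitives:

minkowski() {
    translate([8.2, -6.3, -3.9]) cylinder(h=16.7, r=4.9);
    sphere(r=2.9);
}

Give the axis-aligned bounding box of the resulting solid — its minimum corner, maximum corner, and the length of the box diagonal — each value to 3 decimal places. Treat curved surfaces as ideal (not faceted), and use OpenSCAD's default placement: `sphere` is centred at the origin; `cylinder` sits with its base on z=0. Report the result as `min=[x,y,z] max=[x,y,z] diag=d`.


A = translate([8.2, -6.3, -3.9]) cylinder(h=16.7, r=4.9) → bbox [3.3,-11.2,-3.9] .. [13.1,-1.4,12.8]
B = sphere(r=2.9) → bbox [-2.9,-2.9,-2.9] .. [2.9,2.9,2.9]
lo = A.lo+B.lo = [3.3-2.9, -11.2-2.9, -3.9-2.9] = [0.400,-14.100,-6.800]
hi = A.hi+B.hi = [13.1+2.9, -1.4+2.9, 12.8+2.9] = [16.000,1.500,15.700]
diag = √(15.6²+15.6²+22.5²) = √992.97 = 31.511

min=[0.400,-14.100,-6.800] max=[16.000,1.500,15.700] diag=31.511


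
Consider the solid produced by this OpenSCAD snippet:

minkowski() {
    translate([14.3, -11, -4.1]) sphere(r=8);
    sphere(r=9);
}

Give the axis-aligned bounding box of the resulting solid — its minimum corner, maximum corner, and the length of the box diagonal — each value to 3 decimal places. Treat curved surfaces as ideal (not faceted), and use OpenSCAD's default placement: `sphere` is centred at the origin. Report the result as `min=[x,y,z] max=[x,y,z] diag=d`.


A = translate([14.3, -11, -4.1]) sphere(r=8) → bbox [6.3,-19,-12.1] .. [22.3,-3,3.9]
B = sphere(r=9) → bbox [-9,-9,-9] .. [9,9,9]
lo = A.lo+B.lo = [6.3-9, -19-9, -12.1-9] = [-2.700,-28.000,-21.100]
hi = A.hi+B.hi = [22.3+9, -3+9, 3.9+9] = [31.300,6.000,12.900]
diag = √(34²+34²+34²) = √3468 = 58.890

min=[-2.700,-28.000,-21.100] max=[31.300,6.000,12.900] diag=58.890


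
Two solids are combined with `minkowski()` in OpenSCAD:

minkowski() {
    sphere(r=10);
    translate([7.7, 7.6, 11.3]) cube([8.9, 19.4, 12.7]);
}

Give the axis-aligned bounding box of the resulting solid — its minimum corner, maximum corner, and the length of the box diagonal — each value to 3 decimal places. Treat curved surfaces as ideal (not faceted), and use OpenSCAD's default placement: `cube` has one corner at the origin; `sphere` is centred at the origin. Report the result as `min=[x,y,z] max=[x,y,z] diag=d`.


A = translate([7.7, 7.6, 11.3]) cube([8.9, 19.4, 12.7]) → bbox [7.7,7.6,11.3] .. [16.6,27,24]
B = sphere(r=10) → bbox [-10,-10,-10] .. [10,10,10]
lo = A.lo+B.lo = [7.7-10, 7.6-10, 11.3-10] = [-2.300,-2.400,1.300]
hi = A.hi+B.hi = [16.6+10, 27+10, 24+10] = [26.600,37.000,34.000]
diag = √(28.9²+39.4²+32.7²) = √3456.86 = 58.795

min=[-2.300,-2.400,1.300] max=[26.600,37.000,34.000] diag=58.795


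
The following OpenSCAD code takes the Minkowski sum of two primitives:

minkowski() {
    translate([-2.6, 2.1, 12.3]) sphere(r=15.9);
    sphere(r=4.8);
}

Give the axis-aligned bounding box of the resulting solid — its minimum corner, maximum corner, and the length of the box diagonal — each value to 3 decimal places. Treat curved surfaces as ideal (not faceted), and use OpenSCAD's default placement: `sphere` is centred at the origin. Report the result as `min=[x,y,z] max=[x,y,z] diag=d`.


min=[-23.300,-18.600,-8.400] max=[18.100,22.800,33.000] diag=71.707

A = translate([-2.6, 2.1, 12.3]) sphere(r=15.9) → bbox [-18.5,-13.8,-3.6] .. [13.3,18,28.2]
B = sphere(r=4.8) → bbox [-4.8,-4.8,-4.8] .. [4.8,4.8,4.8]
lo = A.lo+B.lo = [-18.5-4.8, -13.8-4.8, -3.6-4.8] = [-23.300,-18.600,-8.400]
hi = A.hi+B.hi = [13.3+4.8, 18+4.8, 28.2+4.8] = [18.100,22.800,33.000]
diag = √(41.4²+41.4²+41.4²) = √5141.88 = 71.707


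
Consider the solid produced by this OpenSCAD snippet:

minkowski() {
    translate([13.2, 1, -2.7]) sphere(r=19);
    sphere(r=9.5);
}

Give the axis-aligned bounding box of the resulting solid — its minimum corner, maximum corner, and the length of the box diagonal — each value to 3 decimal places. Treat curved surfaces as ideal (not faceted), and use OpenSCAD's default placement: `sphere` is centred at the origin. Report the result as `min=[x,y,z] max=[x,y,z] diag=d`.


A = translate([13.2, 1, -2.7]) sphere(r=19) → bbox [-5.8,-18,-21.7] .. [32.2,20,16.3]
B = sphere(r=9.5) → bbox [-9.5,-9.5,-9.5] .. [9.5,9.5,9.5]
lo = A.lo+B.lo = [-5.8-9.5, -18-9.5, -21.7-9.5] = [-15.300,-27.500,-31.200]
hi = A.hi+B.hi = [32.2+9.5, 20+9.5, 16.3+9.5] = [41.700,29.500,25.800]
diag = √(57²+57²+57²) = √9747 = 98.727

min=[-15.300,-27.500,-31.200] max=[41.700,29.500,25.800] diag=98.727


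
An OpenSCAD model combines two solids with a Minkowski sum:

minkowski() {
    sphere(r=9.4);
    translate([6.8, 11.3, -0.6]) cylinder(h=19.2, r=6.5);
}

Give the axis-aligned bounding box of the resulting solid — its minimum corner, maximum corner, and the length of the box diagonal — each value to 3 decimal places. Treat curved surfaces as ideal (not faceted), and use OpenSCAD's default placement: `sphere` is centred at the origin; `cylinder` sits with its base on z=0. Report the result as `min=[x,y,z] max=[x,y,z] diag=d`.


A = translate([6.8, 11.3, -0.6]) cylinder(h=19.2, r=6.5) → bbox [0.3,4.8,-0.6] .. [13.3,17.8,18.6]
B = sphere(r=9.4) → bbox [-9.4,-9.4,-9.4] .. [9.4,9.4,9.4]
lo = A.lo+B.lo = [0.3-9.4, 4.8-9.4, -0.6-9.4] = [-9.100,-4.600,-10.000]
hi = A.hi+B.hi = [13.3+9.4, 17.8+9.4, 18.6+9.4] = [22.700,27.200,28.000]
diag = √(31.8²+31.8²+38²) = √3466.48 = 58.877

min=[-9.100,-4.600,-10.000] max=[22.700,27.200,28.000] diag=58.877


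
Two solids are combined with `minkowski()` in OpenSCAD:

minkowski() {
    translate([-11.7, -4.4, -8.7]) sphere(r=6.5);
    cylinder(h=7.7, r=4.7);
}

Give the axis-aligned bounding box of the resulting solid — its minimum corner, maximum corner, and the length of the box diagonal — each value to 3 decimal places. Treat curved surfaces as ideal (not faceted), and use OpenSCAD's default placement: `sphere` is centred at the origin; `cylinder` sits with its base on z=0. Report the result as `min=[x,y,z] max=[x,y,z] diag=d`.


min=[-22.900,-15.600,-15.200] max=[-0.500,6.800,5.500] diag=37.842

A = translate([-11.7, -4.4, -8.7]) sphere(r=6.5) → bbox [-18.2,-10.9,-15.2] .. [-5.2,2.1,-2.2]
B = cylinder(h=7.7, r=4.7) → bbox [-4.7,-4.7,0] .. [4.7,4.7,7.7]
lo = A.lo+B.lo = [-18.2-4.7, -10.9-4.7, -15.2+0] = [-22.900,-15.600,-15.200]
hi = A.hi+B.hi = [-5.2+4.7, 2.1+4.7, -2.2+7.7] = [-0.500,6.800,5.500]
diag = √(22.4²+22.4²+20.7²) = √1432.01 = 37.842


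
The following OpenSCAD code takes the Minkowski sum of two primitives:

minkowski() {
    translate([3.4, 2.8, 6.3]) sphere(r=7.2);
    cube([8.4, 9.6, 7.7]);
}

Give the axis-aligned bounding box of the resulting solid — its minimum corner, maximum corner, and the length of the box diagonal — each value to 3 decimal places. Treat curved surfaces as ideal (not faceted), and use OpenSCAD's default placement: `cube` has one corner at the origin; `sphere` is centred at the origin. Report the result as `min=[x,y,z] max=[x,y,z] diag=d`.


min=[-3.800,-4.400,-0.900] max=[19.000,19.600,21.200] diag=39.803

A = translate([3.4, 2.8, 6.3]) sphere(r=7.2) → bbox [-3.8,-4.4,-0.9] .. [10.6,10,13.5]
B = cube([8.4, 9.6, 7.7]) → bbox [0,0,0] .. [8.4,9.6,7.7]
lo = A.lo+B.lo = [-3.8+0, -4.4+0, -0.9+0] = [-3.800,-4.400,-0.900]
hi = A.hi+B.hi = [10.6+8.4, 10+9.6, 13.5+7.7] = [19.000,19.600,21.200]
diag = √(22.8²+24²+22.1²) = √1584.25 = 39.803


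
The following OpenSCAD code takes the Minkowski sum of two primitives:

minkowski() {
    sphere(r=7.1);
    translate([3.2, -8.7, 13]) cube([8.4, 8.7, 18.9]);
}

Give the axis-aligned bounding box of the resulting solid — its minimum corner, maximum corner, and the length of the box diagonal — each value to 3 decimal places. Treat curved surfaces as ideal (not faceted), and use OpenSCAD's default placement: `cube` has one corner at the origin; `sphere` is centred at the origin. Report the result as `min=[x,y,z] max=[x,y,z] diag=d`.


A = translate([3.2, -8.7, 13]) cube([8.4, 8.7, 18.9]) → bbox [3.2,-8.7,13] .. [11.6,0,31.9]
B = sphere(r=7.1) → bbox [-7.1,-7.1,-7.1] .. [7.1,7.1,7.1]
lo = A.lo+B.lo = [3.2-7.1, -8.7-7.1, 13-7.1] = [-3.900,-15.800,5.900]
hi = A.hi+B.hi = [11.6+7.1, 0+7.1, 31.9+7.1] = [18.700,7.100,39.000]
diag = √(22.6²+22.9²+33.1²) = √2130.78 = 46.160

min=[-3.900,-15.800,5.900] max=[18.700,7.100,39.000] diag=46.160


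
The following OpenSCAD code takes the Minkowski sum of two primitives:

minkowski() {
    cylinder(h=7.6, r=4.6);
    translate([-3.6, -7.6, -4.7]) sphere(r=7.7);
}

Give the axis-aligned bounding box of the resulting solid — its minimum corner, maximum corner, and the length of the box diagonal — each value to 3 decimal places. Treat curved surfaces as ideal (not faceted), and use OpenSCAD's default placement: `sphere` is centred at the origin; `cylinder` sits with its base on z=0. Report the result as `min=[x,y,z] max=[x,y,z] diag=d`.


min=[-15.900,-19.900,-12.400] max=[8.700,4.700,10.600] diag=41.705

A = translate([-3.6, -7.6, -4.7]) sphere(r=7.7) → bbox [-11.3,-15.3,-12.4] .. [4.1,0.1,3]
B = cylinder(h=7.6, r=4.6) → bbox [-4.6,-4.6,0] .. [4.6,4.6,7.6]
lo = A.lo+B.lo = [-11.3-4.6, -15.3-4.6, -12.4+0] = [-15.900,-19.900,-12.400]
hi = A.hi+B.hi = [4.1+4.6, 0.1+4.6, 3+7.6] = [8.700,4.700,10.600]
diag = √(24.6²+24.6²+23²) = √1739.32 = 41.705


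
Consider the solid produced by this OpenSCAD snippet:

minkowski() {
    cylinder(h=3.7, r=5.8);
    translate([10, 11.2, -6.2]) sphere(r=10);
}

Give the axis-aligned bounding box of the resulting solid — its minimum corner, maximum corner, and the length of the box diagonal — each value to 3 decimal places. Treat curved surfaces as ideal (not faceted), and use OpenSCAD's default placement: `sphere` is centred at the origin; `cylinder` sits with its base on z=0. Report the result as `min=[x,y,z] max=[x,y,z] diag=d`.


A = translate([10, 11.2, -6.2]) sphere(r=10) → bbox [0,1.2,-16.2] .. [20,21.2,3.8]
B = cylinder(h=3.7, r=5.8) → bbox [-5.8,-5.8,0] .. [5.8,5.8,3.7]
lo = A.lo+B.lo = [0-5.8, 1.2-5.8, -16.2+0] = [-5.800,-4.600,-16.200]
hi = A.hi+B.hi = [20+5.8, 21.2+5.8, 3.8+3.7] = [25.800,27.000,7.500]
diag = √(31.6²+31.6²+23.7²) = √2558.81 = 50.585

min=[-5.800,-4.600,-16.200] max=[25.800,27.000,7.500] diag=50.585


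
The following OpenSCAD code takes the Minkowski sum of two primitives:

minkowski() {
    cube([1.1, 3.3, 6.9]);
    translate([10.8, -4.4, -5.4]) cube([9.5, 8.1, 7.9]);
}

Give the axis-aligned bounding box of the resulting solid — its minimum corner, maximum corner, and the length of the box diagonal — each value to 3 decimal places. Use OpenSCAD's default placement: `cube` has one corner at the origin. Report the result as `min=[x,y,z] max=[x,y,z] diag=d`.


min=[10.800,-4.400,-5.400] max=[21.400,7.000,9.400] diag=21.479

A = translate([10.8, -4.4, -5.4]) cube([9.5, 8.1, 7.9]) → bbox [10.8,-4.4,-5.4] .. [20.3,3.7,2.5]
B = cube([1.1, 3.3, 6.9]) → bbox [0,0,0] .. [1.1,3.3,6.9]
lo = A.lo+B.lo = [10.8+0, -4.4+0, -5.4+0] = [10.800,-4.400,-5.400]
hi = A.hi+B.hi = [20.3+1.1, 3.7+3.3, 2.5+6.9] = [21.400,7.000,9.400]
diag = √(10.6²+11.4²+14.8²) = √461.36 = 21.479


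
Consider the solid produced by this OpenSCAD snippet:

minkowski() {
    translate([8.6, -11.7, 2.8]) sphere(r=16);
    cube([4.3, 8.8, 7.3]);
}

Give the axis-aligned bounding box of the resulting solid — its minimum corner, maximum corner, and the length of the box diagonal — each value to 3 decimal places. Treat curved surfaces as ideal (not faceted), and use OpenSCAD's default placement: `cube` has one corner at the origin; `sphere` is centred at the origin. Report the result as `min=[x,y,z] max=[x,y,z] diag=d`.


min=[-7.400,-27.700,-13.200] max=[28.900,13.100,26.100] diag=67.282

A = translate([8.6, -11.7, 2.8]) sphere(r=16) → bbox [-7.4,-27.7,-13.2] .. [24.6,4.3,18.8]
B = cube([4.3, 8.8, 7.3]) → bbox [0,0,0] .. [4.3,8.8,7.3]
lo = A.lo+B.lo = [-7.4+0, -27.7+0, -13.2+0] = [-7.400,-27.700,-13.200]
hi = A.hi+B.hi = [24.6+4.3, 4.3+8.8, 18.8+7.3] = [28.900,13.100,26.100]
diag = √(36.3²+40.8²+39.3²) = √4526.82 = 67.282


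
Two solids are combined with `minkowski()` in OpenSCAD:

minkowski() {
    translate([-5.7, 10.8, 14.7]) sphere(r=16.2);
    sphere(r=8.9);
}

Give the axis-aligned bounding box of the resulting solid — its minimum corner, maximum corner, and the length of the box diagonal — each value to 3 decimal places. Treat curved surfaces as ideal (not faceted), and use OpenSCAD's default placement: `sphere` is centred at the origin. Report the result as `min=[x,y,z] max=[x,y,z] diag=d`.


A = translate([-5.7, 10.8, 14.7]) sphere(r=16.2) → bbox [-21.9,-5.4,-1.5] .. [10.5,27,30.9]
B = sphere(r=8.9) → bbox [-8.9,-8.9,-8.9] .. [8.9,8.9,8.9]
lo = A.lo+B.lo = [-21.9-8.9, -5.4-8.9, -1.5-8.9] = [-30.800,-14.300,-10.400]
hi = A.hi+B.hi = [10.5+8.9, 27+8.9, 30.9+8.9] = [19.400,35.900,39.800]
diag = √(50.2²+50.2²+50.2²) = √7560.12 = 86.949

min=[-30.800,-14.300,-10.400] max=[19.400,35.900,39.800] diag=86.949


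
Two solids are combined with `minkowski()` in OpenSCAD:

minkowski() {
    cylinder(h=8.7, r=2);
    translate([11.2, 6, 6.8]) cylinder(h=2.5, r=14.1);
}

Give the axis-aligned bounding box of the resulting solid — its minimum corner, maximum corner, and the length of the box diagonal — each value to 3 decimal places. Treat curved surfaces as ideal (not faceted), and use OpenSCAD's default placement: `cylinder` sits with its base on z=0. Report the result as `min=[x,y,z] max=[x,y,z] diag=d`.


A = translate([11.2, 6, 6.8]) cylinder(h=2.5, r=14.1) → bbox [-2.9,-8.1,6.8] .. [25.3,20.1,9.3]
B = cylinder(h=8.7, r=2) → bbox [-2,-2,0] .. [2,2,8.7]
lo = A.lo+B.lo = [-2.9-2, -8.1-2, 6.8+0] = [-4.900,-10.100,6.800]
hi = A.hi+B.hi = [25.3+2, 20.1+2, 9.3+8.7] = [27.300,22.100,18.000]
diag = √(32.2²+32.2²+11.2²) = √2199.12 = 46.895

min=[-4.900,-10.100,6.800] max=[27.300,22.100,18.000] diag=46.895


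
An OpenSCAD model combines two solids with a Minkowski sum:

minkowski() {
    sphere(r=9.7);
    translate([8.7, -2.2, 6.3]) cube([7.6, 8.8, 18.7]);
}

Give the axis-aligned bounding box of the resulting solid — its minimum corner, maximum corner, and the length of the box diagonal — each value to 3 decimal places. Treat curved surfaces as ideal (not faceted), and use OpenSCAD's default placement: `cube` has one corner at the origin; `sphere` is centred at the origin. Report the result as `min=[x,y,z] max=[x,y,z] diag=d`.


A = translate([8.7, -2.2, 6.3]) cube([7.6, 8.8, 18.7]) → bbox [8.7,-2.2,6.3] .. [16.3,6.6,25]
B = sphere(r=9.7) → bbox [-9.7,-9.7,-9.7] .. [9.7,9.7,9.7]
lo = A.lo+B.lo = [8.7-9.7, -2.2-9.7, 6.3-9.7] = [-1.000,-11.900,-3.400]
hi = A.hi+B.hi = [16.3+9.7, 6.6+9.7, 25+9.7] = [26.000,16.300,34.700]
diag = √(27²+28.2²+38.1²) = √2975.85 = 54.551

min=[-1.000,-11.900,-3.400] max=[26.000,16.300,34.700] diag=54.551


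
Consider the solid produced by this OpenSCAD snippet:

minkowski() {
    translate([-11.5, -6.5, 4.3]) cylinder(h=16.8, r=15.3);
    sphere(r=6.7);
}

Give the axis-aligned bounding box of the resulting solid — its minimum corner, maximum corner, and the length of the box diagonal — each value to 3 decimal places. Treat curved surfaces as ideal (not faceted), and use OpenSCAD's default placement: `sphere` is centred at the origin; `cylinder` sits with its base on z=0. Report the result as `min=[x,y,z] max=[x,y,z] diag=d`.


A = translate([-11.5, -6.5, 4.3]) cylinder(h=16.8, r=15.3) → bbox [-26.8,-21.8,4.3] .. [3.8,8.8,21.1]
B = sphere(r=6.7) → bbox [-6.7,-6.7,-6.7] .. [6.7,6.7,6.7]
lo = A.lo+B.lo = [-26.8-6.7, -21.8-6.7, 4.3-6.7] = [-33.500,-28.500,-2.400]
hi = A.hi+B.hi = [3.8+6.7, 8.8+6.7, 21.1+6.7] = [10.500,15.500,27.800]
diag = √(44²+44²+30.2²) = √4784.04 = 69.167

min=[-33.500,-28.500,-2.400] max=[10.500,15.500,27.800] diag=69.167


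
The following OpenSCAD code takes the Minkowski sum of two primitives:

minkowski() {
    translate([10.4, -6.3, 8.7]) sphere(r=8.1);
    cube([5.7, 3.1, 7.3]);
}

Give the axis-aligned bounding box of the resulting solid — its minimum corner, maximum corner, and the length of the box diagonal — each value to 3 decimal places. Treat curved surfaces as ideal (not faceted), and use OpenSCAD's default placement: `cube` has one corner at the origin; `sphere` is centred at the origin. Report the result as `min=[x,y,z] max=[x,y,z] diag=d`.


min=[2.300,-14.400,0.600] max=[24.200,4.900,24.100] diag=37.475

A = translate([10.4, -6.3, 8.7]) sphere(r=8.1) → bbox [2.3,-14.4,0.6] .. [18.5,1.8,16.8]
B = cube([5.7, 3.1, 7.3]) → bbox [0,0,0] .. [5.7,3.1,7.3]
lo = A.lo+B.lo = [2.3+0, -14.4+0, 0.6+0] = [2.300,-14.400,0.600]
hi = A.hi+B.hi = [18.5+5.7, 1.8+3.1, 16.8+7.3] = [24.200,4.900,24.100]
diag = √(21.9²+19.3²+23.5²) = √1404.35 = 37.475


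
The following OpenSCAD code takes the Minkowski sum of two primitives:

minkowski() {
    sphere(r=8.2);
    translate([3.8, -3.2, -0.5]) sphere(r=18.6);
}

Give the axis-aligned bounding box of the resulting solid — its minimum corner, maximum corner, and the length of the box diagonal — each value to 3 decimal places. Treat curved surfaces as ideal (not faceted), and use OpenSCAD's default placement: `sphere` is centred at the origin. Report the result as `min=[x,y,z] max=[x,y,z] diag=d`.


A = translate([3.8, -3.2, -0.5]) sphere(r=18.6) → bbox [-14.8,-21.8,-19.1] .. [22.4,15.4,18.1]
B = sphere(r=8.2) → bbox [-8.2,-8.2,-8.2] .. [8.2,8.2,8.2]
lo = A.lo+B.lo = [-14.8-8.2, -21.8-8.2, -19.1-8.2] = [-23.000,-30.000,-27.300]
hi = A.hi+B.hi = [22.4+8.2, 15.4+8.2, 18.1+8.2] = [30.600,23.600,26.300]
diag = √(53.6²+53.6²+53.6²) = √8618.88 = 92.838

min=[-23.000,-30.000,-27.300] max=[30.600,23.600,26.300] diag=92.838


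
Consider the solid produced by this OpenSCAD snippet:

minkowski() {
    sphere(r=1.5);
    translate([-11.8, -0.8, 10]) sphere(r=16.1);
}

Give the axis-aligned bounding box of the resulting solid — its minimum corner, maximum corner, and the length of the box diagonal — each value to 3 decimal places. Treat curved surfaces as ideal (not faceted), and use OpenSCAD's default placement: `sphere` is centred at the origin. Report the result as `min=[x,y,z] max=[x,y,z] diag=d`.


A = translate([-11.8, -0.8, 10]) sphere(r=16.1) → bbox [-27.9,-16.9,-6.1] .. [4.3,15.3,26.1]
B = sphere(r=1.5) → bbox [-1.5,-1.5,-1.5] .. [1.5,1.5,1.5]
lo = A.lo+B.lo = [-27.9-1.5, -16.9-1.5, -6.1-1.5] = [-29.400,-18.400,-7.600]
hi = A.hi+B.hi = [4.3+1.5, 15.3+1.5, 26.1+1.5] = [5.800,16.800,27.600]
diag = √(35.2²+35.2²+35.2²) = √3717.12 = 60.968

min=[-29.400,-18.400,-7.600] max=[5.800,16.800,27.600] diag=60.968


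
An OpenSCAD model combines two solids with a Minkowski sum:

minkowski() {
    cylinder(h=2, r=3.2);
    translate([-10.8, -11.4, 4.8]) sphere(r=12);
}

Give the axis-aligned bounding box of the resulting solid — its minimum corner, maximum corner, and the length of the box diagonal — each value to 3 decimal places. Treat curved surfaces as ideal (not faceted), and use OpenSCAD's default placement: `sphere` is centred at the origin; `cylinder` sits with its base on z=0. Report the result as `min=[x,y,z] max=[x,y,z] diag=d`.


min=[-26.000,-26.600,-7.200] max=[4.400,3.800,18.800] diag=50.243

A = translate([-10.8, -11.4, 4.8]) sphere(r=12) → bbox [-22.8,-23.4,-7.2] .. [1.2,0.6,16.8]
B = cylinder(h=2, r=3.2) → bbox [-3.2,-3.2,0] .. [3.2,3.2,2]
lo = A.lo+B.lo = [-22.8-3.2, -23.4-3.2, -7.2+0] = [-26.000,-26.600,-7.200]
hi = A.hi+B.hi = [1.2+3.2, 0.6+3.2, 16.8+2] = [4.400,3.800,18.800]
diag = √(30.4²+30.4²+26²) = √2524.32 = 50.243


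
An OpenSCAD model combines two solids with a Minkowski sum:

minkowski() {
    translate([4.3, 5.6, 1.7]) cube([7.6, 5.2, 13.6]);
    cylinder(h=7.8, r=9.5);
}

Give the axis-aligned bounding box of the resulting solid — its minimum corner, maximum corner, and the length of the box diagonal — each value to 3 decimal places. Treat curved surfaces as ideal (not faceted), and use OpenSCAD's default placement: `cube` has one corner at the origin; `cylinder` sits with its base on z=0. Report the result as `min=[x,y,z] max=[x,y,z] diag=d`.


A = translate([4.3, 5.6, 1.7]) cube([7.6, 5.2, 13.6]) → bbox [4.3,5.6,1.7] .. [11.9,10.8,15.3]
B = cylinder(h=7.8, r=9.5) → bbox [-9.5,-9.5,0] .. [9.5,9.5,7.8]
lo = A.lo+B.lo = [4.3-9.5, 5.6-9.5, 1.7+0] = [-5.200,-3.900,1.700]
hi = A.hi+B.hi = [11.9+9.5, 10.8+9.5, 15.3+7.8] = [21.400,20.300,23.100]
diag = √(26.6²+24.2²+21.4²) = √1751.16 = 41.847

min=[-5.200,-3.900,1.700] max=[21.400,20.300,23.100] diag=41.847


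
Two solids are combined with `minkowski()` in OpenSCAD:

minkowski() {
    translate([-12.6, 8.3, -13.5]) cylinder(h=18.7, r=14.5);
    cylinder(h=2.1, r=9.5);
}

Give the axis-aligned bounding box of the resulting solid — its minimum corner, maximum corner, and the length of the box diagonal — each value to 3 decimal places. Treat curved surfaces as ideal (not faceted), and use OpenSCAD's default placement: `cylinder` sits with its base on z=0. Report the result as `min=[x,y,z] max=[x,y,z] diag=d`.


min=[-36.600,-15.700,-13.500] max=[11.400,32.300,7.300] diag=70.997

A = translate([-12.6, 8.3, -13.5]) cylinder(h=18.7, r=14.5) → bbox [-27.1,-6.2,-13.5] .. [1.9,22.8,5.2]
B = cylinder(h=2.1, r=9.5) → bbox [-9.5,-9.5,0] .. [9.5,9.5,2.1]
lo = A.lo+B.lo = [-27.1-9.5, -6.2-9.5, -13.5+0] = [-36.600,-15.700,-13.500]
hi = A.hi+B.hi = [1.9+9.5, 22.8+9.5, 5.2+2.1] = [11.400,32.300,7.300]
diag = √(48²+48²+20.8²) = √5040.64 = 70.997


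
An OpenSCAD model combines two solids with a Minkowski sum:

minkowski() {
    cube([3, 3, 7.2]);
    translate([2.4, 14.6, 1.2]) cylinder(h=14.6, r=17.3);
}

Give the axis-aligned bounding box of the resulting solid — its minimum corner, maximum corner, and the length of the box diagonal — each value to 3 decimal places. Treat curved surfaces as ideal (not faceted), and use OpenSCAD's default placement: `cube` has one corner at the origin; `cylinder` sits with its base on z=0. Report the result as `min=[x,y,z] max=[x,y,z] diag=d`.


min=[-14.900,-2.700,1.200] max=[22.700,34.900,23.000] diag=57.470

A = translate([2.4, 14.6, 1.2]) cylinder(h=14.6, r=17.3) → bbox [-14.9,-2.7,1.2] .. [19.7,31.9,15.8]
B = cube([3, 3, 7.2]) → bbox [0,0,0] .. [3,3,7.2]
lo = A.lo+B.lo = [-14.9+0, -2.7+0, 1.2+0] = [-14.900,-2.700,1.200]
hi = A.hi+B.hi = [19.7+3, 31.9+3, 15.8+7.2] = [22.700,34.900,23.000]
diag = √(37.6²+37.6²+21.8²) = √3302.76 = 57.470


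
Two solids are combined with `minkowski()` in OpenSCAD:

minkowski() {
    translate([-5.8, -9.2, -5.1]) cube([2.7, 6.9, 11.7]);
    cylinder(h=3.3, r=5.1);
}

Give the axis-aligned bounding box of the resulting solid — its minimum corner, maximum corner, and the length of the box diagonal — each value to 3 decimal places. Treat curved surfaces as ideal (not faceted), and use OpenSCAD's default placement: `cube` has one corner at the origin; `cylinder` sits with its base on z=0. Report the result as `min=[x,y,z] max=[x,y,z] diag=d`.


A = translate([-5.8, -9.2, -5.1]) cube([2.7, 6.9, 11.7]) → bbox [-5.8,-9.2,-5.1] .. [-3.1,-2.3,6.6]
B = cylinder(h=3.3, r=5.1) → bbox [-5.1,-5.1,0] .. [5.1,5.1,3.3]
lo = A.lo+B.lo = [-5.8-5.1, -9.2-5.1, -5.1+0] = [-10.900,-14.300,-5.100]
hi = A.hi+B.hi = [-3.1+5.1, -2.3+5.1, 6.6+3.3] = [2.000,2.800,9.900]
diag = √(12.9²+17.1²+15²) = √683.82 = 26.150

min=[-10.900,-14.300,-5.100] max=[2.000,2.800,9.900] diag=26.150


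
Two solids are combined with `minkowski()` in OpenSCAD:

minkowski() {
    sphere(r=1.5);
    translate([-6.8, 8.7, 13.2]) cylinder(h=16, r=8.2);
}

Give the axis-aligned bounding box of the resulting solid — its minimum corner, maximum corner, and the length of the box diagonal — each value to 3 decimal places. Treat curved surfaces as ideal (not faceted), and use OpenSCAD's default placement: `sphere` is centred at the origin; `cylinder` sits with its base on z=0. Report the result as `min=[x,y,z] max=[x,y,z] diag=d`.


min=[-16.500,-1.000,11.700] max=[2.900,18.400,30.700] diag=33.372

A = translate([-6.8, 8.7, 13.2]) cylinder(h=16, r=8.2) → bbox [-15,0.5,13.2] .. [1.4,16.9,29.2]
B = sphere(r=1.5) → bbox [-1.5,-1.5,-1.5] .. [1.5,1.5,1.5]
lo = A.lo+B.lo = [-15-1.5, 0.5-1.5, 13.2-1.5] = [-16.500,-1.000,11.700]
hi = A.hi+B.hi = [1.4+1.5, 16.9+1.5, 29.2+1.5] = [2.900,18.400,30.700]
diag = √(19.4²+19.4²+19²) = √1113.72 = 33.372
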